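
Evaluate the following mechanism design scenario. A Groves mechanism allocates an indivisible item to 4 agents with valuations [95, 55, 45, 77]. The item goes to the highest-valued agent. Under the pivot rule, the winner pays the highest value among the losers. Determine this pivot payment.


Step 1: The efficient winner is agent 0 with value 95
Step 2: Other agents' values: [55, 45, 77]
Step 3: Pivot payment = max(others) = 77
Step 4: The winner pays 77

77


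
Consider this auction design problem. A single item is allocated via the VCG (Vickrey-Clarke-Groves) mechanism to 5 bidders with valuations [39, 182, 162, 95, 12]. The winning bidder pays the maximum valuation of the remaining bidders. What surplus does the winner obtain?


Step 1: The winner is the agent with the highest value: agent 1 with value 182
Step 2: Values of other agents: [39, 162, 95, 12]
Step 3: VCG payment = max of others' values = 162
Step 4: Surplus = 182 - 162 = 20

20


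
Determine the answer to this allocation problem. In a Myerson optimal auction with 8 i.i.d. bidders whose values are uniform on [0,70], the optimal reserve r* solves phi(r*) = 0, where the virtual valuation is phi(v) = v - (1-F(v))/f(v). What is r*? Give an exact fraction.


Step 1: For U[0,70], F(v) = v/70 and f(v) = 1/70
Step 2: phi(v) = v - (1 - v/70)/(1/70) = v - (70 - v) = 2v - 70
Step 3: Set phi(r*) = 0: 2r* - 70 = 0
Step 4: r* = 70/2 = 35 (the number of bidders n = 8 does not enter)

35


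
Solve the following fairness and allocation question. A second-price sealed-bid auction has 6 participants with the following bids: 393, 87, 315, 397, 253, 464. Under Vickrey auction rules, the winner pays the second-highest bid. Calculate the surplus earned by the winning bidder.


Step 1: Sort bids in descending order: 464, 397, 393, 315, 253, 87
Step 2: The winning bid is the highest: 464
Step 3: The payment equals the second-highest bid: 397
Step 4: Surplus = winner's bid - payment = 464 - 397 = 67

67


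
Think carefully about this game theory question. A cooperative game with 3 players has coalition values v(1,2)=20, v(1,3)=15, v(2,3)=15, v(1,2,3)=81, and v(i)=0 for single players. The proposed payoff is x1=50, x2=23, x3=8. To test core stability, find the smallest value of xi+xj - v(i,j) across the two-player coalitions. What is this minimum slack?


Step 1: Slack for coalition (1,2): x1+x2 - v12 = 73 - 20 = 53
Step 2: Slack for coalition (1,3): x1+x3 - v13 = 58 - 15 = 43
Step 3: Slack for coalition (2,3): x2+x3 - v23 = 31 - 15 = 16
Step 4: Minimum slack = min(53, 43, 16) = 16, attained by (2,3); no pair can gain by deviating, so the allocation is in the core

16


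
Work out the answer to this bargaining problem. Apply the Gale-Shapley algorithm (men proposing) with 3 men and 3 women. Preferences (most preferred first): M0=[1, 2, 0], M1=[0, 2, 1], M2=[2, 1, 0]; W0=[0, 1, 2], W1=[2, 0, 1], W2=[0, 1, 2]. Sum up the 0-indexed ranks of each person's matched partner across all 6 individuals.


Step 1: Run Gale-Shapley (men propose, women hold best offer):
  M0 proposes to W1; she accepts
  M1 proposes to W0; she accepts
  M2 proposes to W2; she accepts
Step 2: Final matching: W0-M1, W1-M0, W2-M2
Step 3: 0-indexed ranks (man's rank of his match, then woman's): 0 + 1 + 0 + 1 + 0 + 2
Step 4: Total rank sum = 4

4


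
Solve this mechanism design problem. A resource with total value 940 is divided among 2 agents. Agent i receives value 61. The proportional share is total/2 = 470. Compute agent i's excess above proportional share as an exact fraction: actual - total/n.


Step 1: Proportional share = 940/2 = 470
Step 2: Agent's actual allocation = 61
Step 3: Excess = 61 - 470 = -409

-409


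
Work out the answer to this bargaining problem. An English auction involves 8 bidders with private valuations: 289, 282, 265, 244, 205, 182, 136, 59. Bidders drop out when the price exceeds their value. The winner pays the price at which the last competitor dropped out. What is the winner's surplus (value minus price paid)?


Step 1: Identify the highest value: 289
Step 2: Identify the second-highest value: 282
Step 3: The final price = second-highest value = 282
Step 4: Surplus = 289 - 282 = 7

7


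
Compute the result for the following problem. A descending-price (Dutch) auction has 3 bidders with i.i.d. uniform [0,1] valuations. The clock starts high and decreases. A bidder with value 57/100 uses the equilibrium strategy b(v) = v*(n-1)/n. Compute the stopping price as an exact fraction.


Step 1: Dutch auctions are strategically equivalent to first-price auctions
Step 2: The equilibrium bid is b(v) = v*(n-1)/n
Step 3: b = 57/100 * 2/3
Step 4: b = 19/50

19/50


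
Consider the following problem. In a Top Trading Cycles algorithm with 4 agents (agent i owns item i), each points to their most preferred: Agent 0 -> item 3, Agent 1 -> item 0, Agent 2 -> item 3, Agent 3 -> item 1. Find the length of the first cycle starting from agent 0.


Step 1: Trace the pointer graph from agent 0: 0 -> 3 -> 1 -> 0
Step 2: A cycle is detected when we revisit agent 0
Step 3: The cycle is: 0 -> 3 -> 1 -> 0
Step 4: Cycle length = 3

3


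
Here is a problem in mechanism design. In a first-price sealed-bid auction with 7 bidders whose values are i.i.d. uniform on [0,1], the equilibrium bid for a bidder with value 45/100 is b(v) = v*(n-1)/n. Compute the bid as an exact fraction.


Step 1: The symmetric BNE bidding function is b(v) = v * (n-1) / n
Step 2: Substitute v = 9/20 and n = 7
Step 3: b = 9/20 * 6/7
Step 4: b = 27/70

27/70


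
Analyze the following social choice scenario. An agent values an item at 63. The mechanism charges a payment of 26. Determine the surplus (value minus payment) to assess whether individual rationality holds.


Step 1: Surplus = value - payment = 63 - 26 = 37
Step 2: IR is satisfied (surplus >= 0)

37


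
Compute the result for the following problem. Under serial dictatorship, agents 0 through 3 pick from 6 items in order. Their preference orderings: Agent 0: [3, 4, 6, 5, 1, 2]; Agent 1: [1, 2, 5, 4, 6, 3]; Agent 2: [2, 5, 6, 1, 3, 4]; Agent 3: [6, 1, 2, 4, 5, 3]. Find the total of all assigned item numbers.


Step 1: Agent 0 picks item 3
Step 2: Agent 1 picks item 1
Step 3: Agent 2 picks item 2
Step 4: Agent 3 picks item 6
Step 5: Sum = 3 + 1 + 2 + 6 = 12

12


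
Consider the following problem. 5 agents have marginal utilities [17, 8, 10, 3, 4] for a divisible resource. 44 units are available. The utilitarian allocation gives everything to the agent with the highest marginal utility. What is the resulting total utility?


Step 1: The marginal utilities are [17, 8, 10, 3, 4]
Step 2: The highest marginal utility is 17
Step 3: All 44 units go to that agent
Step 4: Total utility = 17 * 44 = 748

748


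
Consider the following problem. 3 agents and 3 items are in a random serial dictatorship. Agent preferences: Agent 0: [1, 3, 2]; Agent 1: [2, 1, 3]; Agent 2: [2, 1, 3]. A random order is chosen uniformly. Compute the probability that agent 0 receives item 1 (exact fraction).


Step 1: Agent 0 wants item 1
Step 2: There are 6 possible orderings of agents
Step 3: In 4 orderings, agent 0 gets item 1
Step 4: Probability = 4/6 = 2/3

2/3


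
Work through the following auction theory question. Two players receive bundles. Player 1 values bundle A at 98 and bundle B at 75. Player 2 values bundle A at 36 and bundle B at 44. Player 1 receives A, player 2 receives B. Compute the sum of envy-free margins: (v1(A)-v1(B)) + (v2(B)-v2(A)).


Step 1: Player 1's margin = v1(A) - v1(B) = 98 - 75 = 23
Step 2: Player 2's margin = v2(B) - v2(A) = 44 - 36 = 8
Step 3: Total margin = 23 + 8 = 31

31


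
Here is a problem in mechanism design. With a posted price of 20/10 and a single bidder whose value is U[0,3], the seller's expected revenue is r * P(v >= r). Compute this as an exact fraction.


Step 1: Posted price r = 2, value support [0,3]
Step 2: P(v >= r) = (3 - 2)/3 = 1/3
Step 3: Expected revenue = r * P(v >= r) = 2 * 1/3
Step 4: Revenue = 2/3

2/3


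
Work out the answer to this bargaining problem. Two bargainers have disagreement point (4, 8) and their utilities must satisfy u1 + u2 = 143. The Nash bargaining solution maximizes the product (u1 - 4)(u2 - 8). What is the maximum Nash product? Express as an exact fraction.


Step 1: The Nash solution splits surplus symmetrically above the disagreement point
Step 2: u1 = (total + d1 - d2)/2 = (143 + 4 - 8)/2 = 139/2
Step 3: u2 = (total - d1 + d2)/2 = (143 - 4 + 8)/2 = 147/2
Step 4: Nash product = (139/2 - 4) * (147/2 - 8)
Step 5: = 131/2 * 131/2 = 17161/4

17161/4


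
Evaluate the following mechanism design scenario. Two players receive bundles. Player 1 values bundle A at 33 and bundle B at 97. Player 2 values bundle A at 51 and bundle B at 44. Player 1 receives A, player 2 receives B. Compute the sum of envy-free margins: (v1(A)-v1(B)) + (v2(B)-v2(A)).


Step 1: Player 1's margin = v1(A) - v1(B) = 33 - 97 = -64
Step 2: Player 2's margin = v2(B) - v2(A) = 44 - 51 = -7
Step 3: Total margin = -64 + -7 = -71

-71


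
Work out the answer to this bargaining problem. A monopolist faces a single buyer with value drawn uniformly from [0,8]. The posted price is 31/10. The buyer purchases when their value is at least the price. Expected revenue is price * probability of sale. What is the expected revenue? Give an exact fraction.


Step 1: Posted price r = 31/10, value support [0,8]
Step 2: P(v >= r) = (8 - 31/10)/8 = 49/80
Step 3: Expected revenue = r * P(v >= r) = 31/10 * 49/80
Step 4: Revenue = 1519/800

1519/800


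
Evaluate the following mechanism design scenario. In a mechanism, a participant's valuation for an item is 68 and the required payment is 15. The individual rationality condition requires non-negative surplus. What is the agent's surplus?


Step 1: Surplus = value - payment = 68 - 15 = 53
Step 2: IR is satisfied (surplus >= 0)

53


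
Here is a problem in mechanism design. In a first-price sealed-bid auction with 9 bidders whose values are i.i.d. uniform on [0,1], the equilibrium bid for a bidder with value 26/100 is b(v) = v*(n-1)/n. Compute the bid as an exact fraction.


Step 1: The symmetric BNE bidding function is b(v) = v * (n-1) / n
Step 2: Substitute v = 13/50 and n = 9
Step 3: b = 13/50 * 8/9
Step 4: b = 52/225

52/225


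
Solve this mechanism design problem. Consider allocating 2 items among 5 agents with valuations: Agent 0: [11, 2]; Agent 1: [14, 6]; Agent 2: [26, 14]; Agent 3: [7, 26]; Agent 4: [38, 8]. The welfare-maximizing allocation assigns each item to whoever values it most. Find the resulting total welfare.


Step 1: For each item, find the maximum value among all agents.
Step 2: Item 0 -> Agent 4 (value 38)
Step 3: Item 1 -> Agent 3 (value 26)
Step 4: Total welfare = 38 + 26 = 64

64


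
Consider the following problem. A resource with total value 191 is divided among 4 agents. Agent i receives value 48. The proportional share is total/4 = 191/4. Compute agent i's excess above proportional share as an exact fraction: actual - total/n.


Step 1: Proportional share = 191/4
Step 2: Agent's actual allocation = 48
Step 3: Excess = 48 - 191/4 = 1/4

1/4


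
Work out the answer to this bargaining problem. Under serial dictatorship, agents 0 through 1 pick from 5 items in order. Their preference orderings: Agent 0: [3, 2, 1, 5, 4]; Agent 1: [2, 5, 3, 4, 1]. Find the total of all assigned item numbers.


Step 1: Agent 0 picks item 3
Step 2: Agent 1 picks item 2
Step 3: Sum = 3 + 2 = 5

5


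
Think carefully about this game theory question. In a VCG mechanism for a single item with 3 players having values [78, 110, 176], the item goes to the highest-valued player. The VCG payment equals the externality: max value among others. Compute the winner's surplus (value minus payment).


Step 1: The winner is the agent with the highest value: agent 2 with value 176
Step 2: Values of other agents: [78, 110]
Step 3: VCG payment = max of others' values = 110
Step 4: Surplus = 176 - 110 = 66

66


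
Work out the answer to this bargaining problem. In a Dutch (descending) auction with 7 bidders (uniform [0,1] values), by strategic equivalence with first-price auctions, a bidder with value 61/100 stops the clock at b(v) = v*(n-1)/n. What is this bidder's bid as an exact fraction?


Step 1: Dutch auctions are strategically equivalent to first-price auctions
Step 2: The equilibrium bid is b(v) = v*(n-1)/n
Step 3: b = 61/100 * 6/7
Step 4: b = 183/350

183/350


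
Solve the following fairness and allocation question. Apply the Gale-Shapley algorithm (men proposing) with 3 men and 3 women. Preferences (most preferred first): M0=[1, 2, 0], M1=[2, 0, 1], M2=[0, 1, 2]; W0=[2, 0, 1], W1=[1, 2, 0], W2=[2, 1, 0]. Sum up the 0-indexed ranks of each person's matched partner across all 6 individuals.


Step 1: Run Gale-Shapley (men propose, women hold best offer):
  M0 proposes to W1; she accepts
  M1 proposes to W2; she accepts
  M2 proposes to W0; she accepts
Step 2: Final matching: W0-M2, W1-M0, W2-M1
Step 3: 0-indexed ranks (man's rank of his match, then woman's): 0 + 0 + 0 + 2 + 0 + 1
Step 4: Total rank sum = 3

3


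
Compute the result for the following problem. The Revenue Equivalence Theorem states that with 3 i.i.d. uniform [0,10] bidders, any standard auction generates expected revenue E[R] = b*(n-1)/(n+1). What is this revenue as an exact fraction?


Step 1: By Revenue Equivalence, expected revenue = b*(n-1)/(n+1)
Step 2: Substituting n = 3, b = 10
Step 3: Revenue = 10*(3-1)/(3+1) = 10*2/4
Step 4: Revenue = 20/4 = 5

5


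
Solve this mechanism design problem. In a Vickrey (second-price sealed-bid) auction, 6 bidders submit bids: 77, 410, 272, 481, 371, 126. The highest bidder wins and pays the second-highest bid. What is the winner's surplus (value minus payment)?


Step 1: Sort bids in descending order: 481, 410, 371, 272, 126, 77
Step 2: The winning bid is the highest: 481
Step 3: The payment equals the second-highest bid: 410
Step 4: Surplus = winner's bid - payment = 481 - 410 = 71

71


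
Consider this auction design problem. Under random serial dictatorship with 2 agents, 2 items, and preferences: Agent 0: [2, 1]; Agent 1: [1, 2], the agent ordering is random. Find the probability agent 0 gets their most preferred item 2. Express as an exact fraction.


Step 1: Agent 0 wants item 2
Step 2: There are 2 possible orderings of agents
Step 3: In 2 orderings, agent 0 gets item 2
Step 4: Probability = 2/2 = 1

1


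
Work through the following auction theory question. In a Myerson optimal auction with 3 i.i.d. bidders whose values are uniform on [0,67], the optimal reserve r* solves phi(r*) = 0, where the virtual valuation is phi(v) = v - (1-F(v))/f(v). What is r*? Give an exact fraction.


Step 1: For U[0,67], F(v) = v/67 and f(v) = 1/67
Step 2: phi(v) = v - (1 - v/67)/(1/67) = v - (67 - v) = 2v - 67
Step 3: Set phi(r*) = 0: 2r* - 67 = 0
Step 4: r* = 67/2 (the number of bidders n = 3 does not enter)

67/2


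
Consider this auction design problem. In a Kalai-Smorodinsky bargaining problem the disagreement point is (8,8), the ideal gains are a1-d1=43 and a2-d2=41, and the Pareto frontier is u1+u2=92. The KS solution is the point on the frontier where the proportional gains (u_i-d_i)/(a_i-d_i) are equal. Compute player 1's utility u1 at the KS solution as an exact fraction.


Step 1: At the KS point, (u1-d1)/r1 = (u2-d2)/r2 = t and u1+u2 = 92
Step 2: u1 = d1 + r1*t and u2 = d2 + r2*t, so (d1 + r1*t) + (d2 + r2*t) = 92
Step 3: t = (92 - 8 - 8)/(43 + 41) = 76/84 = 19/21
Step 4: u1 = d1 + r1*t = 8 + 43 * 19/21 = 985/21
Step 5: (Check: u2 = d2 + r2*t = 947/21; u1+u2 = 985/21 + 947/21 = 92, on the frontier.)

985/21


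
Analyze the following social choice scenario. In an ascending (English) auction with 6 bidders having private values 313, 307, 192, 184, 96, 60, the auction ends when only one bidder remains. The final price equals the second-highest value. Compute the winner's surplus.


Step 1: Identify the highest value: 313
Step 2: Identify the second-highest value: 307
Step 3: The final price = second-highest value = 307
Step 4: Surplus = 313 - 307 = 6

6


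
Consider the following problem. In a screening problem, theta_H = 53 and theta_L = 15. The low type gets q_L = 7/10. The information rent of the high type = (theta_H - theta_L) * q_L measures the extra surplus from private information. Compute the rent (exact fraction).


Step 1: theta_H - theta_L = 53 - 15 = 38
Step 2: Information rent = (theta_H - theta_L) * q_L
Step 3: = 38 * 7/10
Step 4: = 133/5

133/5


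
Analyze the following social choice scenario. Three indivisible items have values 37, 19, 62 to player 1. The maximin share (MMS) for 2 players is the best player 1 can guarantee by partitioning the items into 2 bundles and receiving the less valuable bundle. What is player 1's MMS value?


Step 1: Item values = 37, 19, 62
Step 2: Enumerate all 2-bundle partitions and take the smaller bundle:
  Partition 1: {37} vs {19,62} -> bundles 37, 81; min = 37
  Partition 2: {19} vs {37,62} -> bundles 19, 99; min = 19
  Partition 3: {62} vs {37,19} -> bundles 62, 56; min = 56
Step 3: MMS = max(37, 19, 56) = 56

56


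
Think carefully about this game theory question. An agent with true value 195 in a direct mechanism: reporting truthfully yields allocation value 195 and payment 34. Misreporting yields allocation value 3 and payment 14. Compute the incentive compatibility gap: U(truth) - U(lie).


Step 1: U(truth) = value - payment = 195 - 34 = 161
Step 2: U(lie) = allocation - payment = 3 - 14 = -11
Step 3: IC gap = 161 - (-11) = 172

172


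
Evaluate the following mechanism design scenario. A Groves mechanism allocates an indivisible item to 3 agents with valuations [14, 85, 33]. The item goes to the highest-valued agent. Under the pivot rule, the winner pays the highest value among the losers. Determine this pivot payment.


Step 1: The efficient winner is agent 1 with value 85
Step 2: Other agents' values: [14, 33]
Step 3: Pivot payment = max(others) = 33
Step 4: The winner pays 33

33


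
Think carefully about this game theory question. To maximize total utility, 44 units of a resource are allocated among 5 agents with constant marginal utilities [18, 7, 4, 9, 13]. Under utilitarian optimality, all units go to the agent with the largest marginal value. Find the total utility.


Step 1: The marginal utilities are [18, 7, 4, 9, 13]
Step 2: The highest marginal utility is 18
Step 3: All 44 units go to that agent
Step 4: Total utility = 18 * 44 = 792

792


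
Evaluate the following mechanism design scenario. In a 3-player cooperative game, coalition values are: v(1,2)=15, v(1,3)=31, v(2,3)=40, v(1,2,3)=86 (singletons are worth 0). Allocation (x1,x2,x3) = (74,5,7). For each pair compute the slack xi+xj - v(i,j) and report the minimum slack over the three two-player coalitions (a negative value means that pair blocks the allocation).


Step 1: Slack for coalition (1,2): x1+x2 - v12 = 79 - 15 = 64
Step 2: Slack for coalition (1,3): x1+x3 - v13 = 81 - 31 = 50
Step 3: Slack for coalition (2,3): x2+x3 - v23 = 12 - 40 = -28
Step 4: Minimum slack = min(64, 50, -28) = -28, attained by (2,3); coalition (2,3) can block (slack < 0), so the allocation is not in the core

-28


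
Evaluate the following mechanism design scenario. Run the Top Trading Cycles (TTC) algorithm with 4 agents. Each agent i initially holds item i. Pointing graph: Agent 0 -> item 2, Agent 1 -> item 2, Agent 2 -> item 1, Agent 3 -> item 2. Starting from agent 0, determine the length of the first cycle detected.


Step 1: Trace the pointer graph from agent 0: 0 -> 2 -> 1 -> 2
Step 2: A cycle is detected when we revisit agent 2
Step 3: The cycle is: 2 -> 1 -> 2
Step 4: Cycle length = 2

2


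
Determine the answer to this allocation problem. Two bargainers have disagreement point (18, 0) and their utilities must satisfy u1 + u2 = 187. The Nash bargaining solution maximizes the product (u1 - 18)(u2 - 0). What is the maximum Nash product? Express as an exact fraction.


Step 1: The Nash solution splits surplus symmetrically above the disagreement point
Step 2: u1 = (total + d1 - d2)/2 = (187 + 18 - 0)/2 = 205/2
Step 3: u2 = (total - d1 + d2)/2 = (187 - 18 + 0)/2 = 169/2
Step 4: Nash product = (205/2 - 18) * (169/2 - 0)
Step 5: = 169/2 * 169/2 = 28561/4

28561/4


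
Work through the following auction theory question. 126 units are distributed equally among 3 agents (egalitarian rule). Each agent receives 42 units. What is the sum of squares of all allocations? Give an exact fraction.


Step 1: Each agent's share = 126/3 = 42
Step 2: Square of each share = (42)^2 = 1764
Step 3: Sum of squares = 3 * 1764 = 5292

5292


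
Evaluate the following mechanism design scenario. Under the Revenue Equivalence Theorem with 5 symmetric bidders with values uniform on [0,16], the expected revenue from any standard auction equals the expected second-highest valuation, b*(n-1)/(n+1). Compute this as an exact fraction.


Step 1: By Revenue Equivalence, expected revenue = b*(n-1)/(n+1)
Step 2: Substituting n = 5, b = 16
Step 3: Revenue = 16*(5-1)/(5+1) = 16*4/6
Step 4: Revenue = 64/6 = 32/3

32/3


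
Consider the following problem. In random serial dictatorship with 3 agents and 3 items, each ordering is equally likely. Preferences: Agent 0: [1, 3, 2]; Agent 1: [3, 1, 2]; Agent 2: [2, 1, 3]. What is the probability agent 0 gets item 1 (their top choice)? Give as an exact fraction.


Step 1: Agent 0 wants item 1
Step 2: There are 6 possible orderings of agents
Step 3: In 6 orderings, agent 0 gets item 1
Step 4: Probability = 6/6 = 1

1


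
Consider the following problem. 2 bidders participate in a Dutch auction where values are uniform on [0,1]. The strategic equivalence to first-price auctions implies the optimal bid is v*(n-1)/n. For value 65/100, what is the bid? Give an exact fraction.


Step 1: Dutch auctions are strategically equivalent to first-price auctions
Step 2: The equilibrium bid is b(v) = v*(n-1)/n
Step 3: b = 13/20 * 1/2
Step 4: b = 13/40

13/40


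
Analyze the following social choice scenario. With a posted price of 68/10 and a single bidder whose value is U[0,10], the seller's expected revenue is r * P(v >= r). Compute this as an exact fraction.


Step 1: Posted price r = 34/5, value support [0,10]
Step 2: P(v >= r) = (10 - 34/5)/10 = 8/25
Step 3: Expected revenue = r * P(v >= r) = 34/5 * 8/25
Step 4: Revenue = 272/125

272/125


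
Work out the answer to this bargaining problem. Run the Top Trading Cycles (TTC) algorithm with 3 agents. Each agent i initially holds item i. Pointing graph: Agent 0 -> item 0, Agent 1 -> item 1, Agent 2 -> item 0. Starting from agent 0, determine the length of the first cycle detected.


Step 1: Trace the pointer graph from agent 0: 0 -> 0
Step 2: A cycle is detected when we revisit agent 0
Step 3: The cycle is: 0 -> 0
Step 4: Cycle length = 1

1


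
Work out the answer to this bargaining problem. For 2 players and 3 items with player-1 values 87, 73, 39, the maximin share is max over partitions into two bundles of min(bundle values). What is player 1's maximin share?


Step 1: Item values = 87, 73, 39
Step 2: Enumerate all 2-bundle partitions and take the smaller bundle:
  Partition 1: {87} vs {73,39} -> bundles 87, 112; min = 87
  Partition 2: {73} vs {87,39} -> bundles 73, 126; min = 73
  Partition 3: {39} vs {87,73} -> bundles 39, 160; min = 39
Step 3: MMS = max(87, 73, 39) = 87

87


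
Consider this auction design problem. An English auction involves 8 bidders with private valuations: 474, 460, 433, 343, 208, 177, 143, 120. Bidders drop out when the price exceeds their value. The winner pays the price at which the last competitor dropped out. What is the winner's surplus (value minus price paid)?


Step 1: Identify the highest value: 474
Step 2: Identify the second-highest value: 460
Step 3: The final price = second-highest value = 460
Step 4: Surplus = 474 - 460 = 14

14


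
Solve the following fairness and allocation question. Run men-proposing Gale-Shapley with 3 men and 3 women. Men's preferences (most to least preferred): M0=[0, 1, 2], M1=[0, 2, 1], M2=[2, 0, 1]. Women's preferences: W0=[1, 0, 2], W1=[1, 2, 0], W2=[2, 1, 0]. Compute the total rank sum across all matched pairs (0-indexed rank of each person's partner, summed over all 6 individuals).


Step 1: Run Gale-Shapley (men propose, women hold best offer):
  M0 proposes to W0; she accepts
  M1 proposes to W0; she switches from M0
  M2 proposes to W2; she accepts
  M0 proposes to W1; she accepts
Step 2: Final matching: W0-M1, W1-M0, W2-M2
Step 3: 0-indexed ranks (man's rank of his match, then woman's): 0 + 0 + 1 + 2 + 0 + 0
Step 4: Total rank sum = 3

3


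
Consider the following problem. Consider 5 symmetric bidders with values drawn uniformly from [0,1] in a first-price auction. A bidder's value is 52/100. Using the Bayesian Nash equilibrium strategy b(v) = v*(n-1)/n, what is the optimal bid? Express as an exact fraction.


Step 1: The symmetric BNE bidding function is b(v) = v * (n-1) / n
Step 2: Substitute v = 13/25 and n = 5
Step 3: b = 13/25 * 4/5
Step 4: b = 52/125

52/125


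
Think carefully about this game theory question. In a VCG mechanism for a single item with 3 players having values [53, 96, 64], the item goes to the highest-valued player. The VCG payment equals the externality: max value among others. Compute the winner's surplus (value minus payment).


Step 1: The winner is the agent with the highest value: agent 1 with value 96
Step 2: Values of other agents: [53, 64]
Step 3: VCG payment = max of others' values = 64
Step 4: Surplus = 96 - 64 = 32

32


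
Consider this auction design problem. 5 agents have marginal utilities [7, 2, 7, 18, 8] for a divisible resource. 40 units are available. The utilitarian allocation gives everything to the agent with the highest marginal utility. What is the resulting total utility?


Step 1: The marginal utilities are [7, 2, 7, 18, 8]
Step 2: The highest marginal utility is 18
Step 3: All 40 units go to that agent
Step 4: Total utility = 18 * 40 = 720

720


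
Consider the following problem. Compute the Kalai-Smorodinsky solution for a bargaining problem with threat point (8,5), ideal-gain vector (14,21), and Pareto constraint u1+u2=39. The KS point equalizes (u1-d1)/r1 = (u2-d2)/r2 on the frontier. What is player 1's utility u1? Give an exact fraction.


Step 1: At the KS point, (u1-d1)/r1 = (u2-d2)/r2 = t and u1+u2 = 39
Step 2: u1 = d1 + r1*t and u2 = d2 + r2*t, so (d1 + r1*t) + (d2 + r2*t) = 39
Step 3: t = (39 - 8 - 5)/(14 + 21) = 26/35
Step 4: u1 = d1 + r1*t = 8 + 14 * 26/35 = 92/5
Step 5: (Check: u2 = d2 + r2*t = 103/5; u1+u2 = 92/5 + 103/5 = 39, on the frontier.)

92/5


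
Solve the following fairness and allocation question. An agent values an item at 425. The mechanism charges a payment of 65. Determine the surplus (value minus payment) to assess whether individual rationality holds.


Step 1: Surplus = value - payment = 425 - 65 = 360
Step 2: IR is satisfied (surplus >= 0)

360


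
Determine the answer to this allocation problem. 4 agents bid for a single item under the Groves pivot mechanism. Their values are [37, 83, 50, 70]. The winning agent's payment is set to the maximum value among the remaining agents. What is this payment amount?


Step 1: The efficient winner is agent 1 with value 83
Step 2: Other agents' values: [37, 50, 70]
Step 3: Pivot payment = max(others) = 70
Step 4: The winner pays 70

70


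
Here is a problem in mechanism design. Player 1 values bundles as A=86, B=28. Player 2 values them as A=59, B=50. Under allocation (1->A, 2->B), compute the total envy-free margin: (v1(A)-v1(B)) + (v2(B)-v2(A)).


Step 1: Player 1's margin = v1(A) - v1(B) = 86 - 28 = 58
Step 2: Player 2's margin = v2(B) - v2(A) = 50 - 59 = -9
Step 3: Total margin = 58 + -9 = 49

49


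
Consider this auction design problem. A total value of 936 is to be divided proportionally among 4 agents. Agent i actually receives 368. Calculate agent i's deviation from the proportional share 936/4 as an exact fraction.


Step 1: Proportional share = 936/4 = 234
Step 2: Agent's actual allocation = 368
Step 3: Excess = 368 - 234 = 134

134


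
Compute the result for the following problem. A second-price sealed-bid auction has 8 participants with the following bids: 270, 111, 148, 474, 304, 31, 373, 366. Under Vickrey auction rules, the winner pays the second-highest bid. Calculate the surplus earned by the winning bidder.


Step 1: Sort bids in descending order: 474, 373, 366, 304, 270, 148, 111, 31
Step 2: The winning bid is the highest: 474
Step 3: The payment equals the second-highest bid: 373
Step 4: Surplus = winner's bid - payment = 474 - 373 = 101

101


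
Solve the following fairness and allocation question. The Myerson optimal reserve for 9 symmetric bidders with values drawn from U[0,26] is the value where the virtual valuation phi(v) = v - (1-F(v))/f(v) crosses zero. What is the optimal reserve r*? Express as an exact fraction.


Step 1: For U[0,26], F(v) = v/26 and f(v) = 1/26
Step 2: phi(v) = v - (1 - v/26)/(1/26) = v - (26 - v) = 2v - 26
Step 3: Set phi(r*) = 0: 2r* - 26 = 0
Step 4: r* = 26/2 = 13 (the number of bidders n = 9 does not enter)

13


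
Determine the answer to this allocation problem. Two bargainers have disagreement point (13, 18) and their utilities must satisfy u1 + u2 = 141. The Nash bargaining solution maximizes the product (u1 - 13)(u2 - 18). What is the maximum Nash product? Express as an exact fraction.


Step 1: The Nash solution splits surplus symmetrically above the disagreement point
Step 2: u1 = (total + d1 - d2)/2 = (141 + 13 - 18)/2 = 68
Step 3: u2 = (total - d1 + d2)/2 = (141 - 13 + 18)/2 = 73
Step 4: Nash product = (68 - 13) * (73 - 18)
Step 5: = 55 * 55 = 3025

3025


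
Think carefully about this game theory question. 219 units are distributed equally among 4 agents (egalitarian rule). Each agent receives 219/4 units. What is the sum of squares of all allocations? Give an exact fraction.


Step 1: Each agent's share = 219/4
Step 2: Square of each share = (219/4)^2 = 47961/16
Step 3: Sum of squares = 4 * 47961/16 = 47961/4

47961/4


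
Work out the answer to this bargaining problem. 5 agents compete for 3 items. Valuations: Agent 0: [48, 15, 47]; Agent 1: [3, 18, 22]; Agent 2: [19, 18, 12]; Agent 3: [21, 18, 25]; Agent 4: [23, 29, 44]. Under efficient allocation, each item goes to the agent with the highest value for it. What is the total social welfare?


Step 1: For each item, find the maximum value among all agents.
Step 2: Item 0 -> Agent 0 (value 48)
Step 3: Item 1 -> Agent 4 (value 29)
Step 4: Item 2 -> Agent 0 (value 47)
Step 5: Total welfare = 48 + 29 + 47 = 124

124


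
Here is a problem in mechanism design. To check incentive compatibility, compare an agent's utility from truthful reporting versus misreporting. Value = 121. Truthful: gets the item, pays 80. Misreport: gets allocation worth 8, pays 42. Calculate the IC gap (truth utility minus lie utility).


Step 1: U(truth) = value - payment = 121 - 80 = 41
Step 2: U(lie) = allocation - payment = 8 - 42 = -34
Step 3: IC gap = 41 - (-34) = 75

75


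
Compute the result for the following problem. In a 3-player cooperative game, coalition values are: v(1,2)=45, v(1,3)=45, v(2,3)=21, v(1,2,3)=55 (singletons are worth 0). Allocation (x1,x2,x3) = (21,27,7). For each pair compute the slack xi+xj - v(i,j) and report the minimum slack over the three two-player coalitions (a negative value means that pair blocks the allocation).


Step 1: Slack for coalition (1,2): x1+x2 - v12 = 48 - 45 = 3
Step 2: Slack for coalition (1,3): x1+x3 - v13 = 28 - 45 = -17
Step 3: Slack for coalition (2,3): x2+x3 - v23 = 34 - 21 = 13
Step 4: Minimum slack = min(3, -17, 13) = -17, attained by (1,3); coalition (1,3) can block (slack < 0), so the allocation is not in the core

-17


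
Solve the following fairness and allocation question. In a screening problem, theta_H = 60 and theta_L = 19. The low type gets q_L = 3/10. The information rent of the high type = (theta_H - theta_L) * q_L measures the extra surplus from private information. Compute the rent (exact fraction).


Step 1: theta_H - theta_L = 60 - 19 = 41
Step 2: Information rent = (theta_H - theta_L) * q_L
Step 3: = 41 * 3/10
Step 4: = 123/10

123/10


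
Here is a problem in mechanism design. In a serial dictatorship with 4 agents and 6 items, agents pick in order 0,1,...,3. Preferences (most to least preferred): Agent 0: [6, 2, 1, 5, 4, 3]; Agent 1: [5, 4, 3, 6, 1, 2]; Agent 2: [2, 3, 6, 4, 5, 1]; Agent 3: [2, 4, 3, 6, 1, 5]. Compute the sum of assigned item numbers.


Step 1: Agent 0 picks item 6
Step 2: Agent 1 picks item 5
Step 3: Agent 2 picks item 2
Step 4: Agent 3 picks item 4
Step 5: Sum = 6 + 5 + 2 + 4 = 17

17


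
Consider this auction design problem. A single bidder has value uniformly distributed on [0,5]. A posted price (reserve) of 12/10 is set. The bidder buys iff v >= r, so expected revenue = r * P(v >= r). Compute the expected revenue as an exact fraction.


Step 1: Posted price r = 6/5, value support [0,5]
Step 2: P(v >= r) = (5 - 6/5)/5 = 19/25
Step 3: Expected revenue = r * P(v >= r) = 6/5 * 19/25
Step 4: Revenue = 114/125

114/125


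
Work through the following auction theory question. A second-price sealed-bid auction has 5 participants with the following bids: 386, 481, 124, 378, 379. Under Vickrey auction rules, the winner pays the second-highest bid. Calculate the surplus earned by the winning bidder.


Step 1: Sort bids in descending order: 481, 386, 379, 378, 124
Step 2: The winning bid is the highest: 481
Step 3: The payment equals the second-highest bid: 386
Step 4: Surplus = winner's bid - payment = 481 - 386 = 95

95


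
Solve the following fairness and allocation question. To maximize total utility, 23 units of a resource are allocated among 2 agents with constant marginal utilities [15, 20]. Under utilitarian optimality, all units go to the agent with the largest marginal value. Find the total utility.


Step 1: The marginal utilities are [15, 20]
Step 2: The highest marginal utility is 20
Step 3: All 23 units go to that agent
Step 4: Total utility = 20 * 23 = 460

460


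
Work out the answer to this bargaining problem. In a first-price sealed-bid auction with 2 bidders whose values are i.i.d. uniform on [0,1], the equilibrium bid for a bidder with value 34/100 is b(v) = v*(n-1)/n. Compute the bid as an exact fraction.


Step 1: The symmetric BNE bidding function is b(v) = v * (n-1) / n
Step 2: Substitute v = 17/50 and n = 2
Step 3: b = 17/50 * 1/2
Step 4: b = 17/100

17/100


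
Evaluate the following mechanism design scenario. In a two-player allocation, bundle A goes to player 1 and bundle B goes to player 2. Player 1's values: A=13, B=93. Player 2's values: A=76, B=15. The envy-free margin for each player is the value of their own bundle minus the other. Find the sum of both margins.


Step 1: Player 1's margin = v1(A) - v1(B) = 13 - 93 = -80
Step 2: Player 2's margin = v2(B) - v2(A) = 15 - 76 = -61
Step 3: Total margin = -80 + -61 = -141

-141


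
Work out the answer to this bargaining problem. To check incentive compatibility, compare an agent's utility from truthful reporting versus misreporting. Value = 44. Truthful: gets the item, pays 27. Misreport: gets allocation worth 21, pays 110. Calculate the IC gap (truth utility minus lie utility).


Step 1: U(truth) = value - payment = 44 - 27 = 17
Step 2: U(lie) = allocation - payment = 21 - 110 = -89
Step 3: IC gap = 17 - (-89) = 106

106


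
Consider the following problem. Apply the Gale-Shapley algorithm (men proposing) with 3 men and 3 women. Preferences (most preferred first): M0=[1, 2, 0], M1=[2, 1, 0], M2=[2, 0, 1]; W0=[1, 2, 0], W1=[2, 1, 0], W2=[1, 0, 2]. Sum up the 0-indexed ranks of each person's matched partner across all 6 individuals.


Step 1: Run Gale-Shapley (men propose, women hold best offer):
  M0 proposes to W1; she accepts
  M1 proposes to W2; she accepts
  M2 proposes to W2; rejected
  M2 proposes to W0; she accepts
Step 2: Final matching: W0-M2, W1-M0, W2-M1
Step 3: 0-indexed ranks (man's rank of his match, then woman's): 1 + 1 + 0 + 2 + 0 + 0
Step 4: Total rank sum = 4

4


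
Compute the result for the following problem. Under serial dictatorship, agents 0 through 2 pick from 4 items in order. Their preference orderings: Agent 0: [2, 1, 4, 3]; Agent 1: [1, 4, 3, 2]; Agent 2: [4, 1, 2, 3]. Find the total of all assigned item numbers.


Step 1: Agent 0 picks item 2
Step 2: Agent 1 picks item 1
Step 3: Agent 2 picks item 4
Step 4: Sum = 2 + 1 + 4 = 7

7


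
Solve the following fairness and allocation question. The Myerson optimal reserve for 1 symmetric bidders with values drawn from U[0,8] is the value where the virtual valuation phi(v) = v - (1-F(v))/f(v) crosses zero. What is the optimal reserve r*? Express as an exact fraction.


Step 1: For U[0,8], F(v) = v/8 and f(v) = 1/8
Step 2: phi(v) = v - (1 - v/8)/(1/8) = v - (8 - v) = 2v - 8
Step 3: Set phi(r*) = 0: 2r* - 8 = 0
Step 4: r* = 8/2 = 4 (the number of bidders n = 1 does not enter)

4


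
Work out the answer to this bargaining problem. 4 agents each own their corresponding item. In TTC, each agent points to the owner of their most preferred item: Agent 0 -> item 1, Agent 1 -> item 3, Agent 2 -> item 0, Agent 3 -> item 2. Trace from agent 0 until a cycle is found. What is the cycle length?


Step 1: Trace the pointer graph from agent 0: 0 -> 1 -> 3 -> 2 -> 0
Step 2: A cycle is detected when we revisit agent 0
Step 3: The cycle is: 0 -> 1 -> 3 -> 2 -> 0
Step 4: Cycle length = 4

4


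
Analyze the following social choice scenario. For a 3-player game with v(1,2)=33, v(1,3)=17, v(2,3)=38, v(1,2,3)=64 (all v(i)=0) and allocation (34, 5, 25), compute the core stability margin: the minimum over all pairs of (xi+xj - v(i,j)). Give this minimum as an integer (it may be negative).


Step 1: Slack for coalition (1,2): x1+x2 - v12 = 39 - 33 = 6
Step 2: Slack for coalition (1,3): x1+x3 - v13 = 59 - 17 = 42
Step 3: Slack for coalition (2,3): x2+x3 - v23 = 30 - 38 = -8
Step 4: Minimum slack = min(6, 42, -8) = -8, attained by (2,3); coalition (2,3) can block (slack < 0), so the allocation is not in the core

-8


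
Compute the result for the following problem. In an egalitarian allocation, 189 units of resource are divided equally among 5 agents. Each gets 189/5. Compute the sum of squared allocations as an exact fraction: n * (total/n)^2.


Step 1: Each agent's share = 189/5
Step 2: Square of each share = (189/5)^2 = 35721/25
Step 3: Sum of squares = 5 * 35721/25 = 35721/5

35721/5


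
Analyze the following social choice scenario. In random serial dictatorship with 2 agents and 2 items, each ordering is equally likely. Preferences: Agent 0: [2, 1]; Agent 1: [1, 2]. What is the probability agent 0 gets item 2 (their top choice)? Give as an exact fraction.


Step 1: Agent 0 wants item 2
Step 2: There are 2 possible orderings of agents
Step 3: In 2 orderings, agent 0 gets item 2
Step 4: Probability = 2/2 = 1

1


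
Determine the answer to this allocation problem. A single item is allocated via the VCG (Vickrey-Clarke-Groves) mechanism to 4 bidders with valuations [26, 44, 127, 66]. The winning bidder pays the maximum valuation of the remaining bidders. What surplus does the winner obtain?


Step 1: The winner is the agent with the highest value: agent 2 with value 127
Step 2: Values of other agents: [26, 44, 66]
Step 3: VCG payment = max of others' values = 66
Step 4: Surplus = 127 - 66 = 61

61


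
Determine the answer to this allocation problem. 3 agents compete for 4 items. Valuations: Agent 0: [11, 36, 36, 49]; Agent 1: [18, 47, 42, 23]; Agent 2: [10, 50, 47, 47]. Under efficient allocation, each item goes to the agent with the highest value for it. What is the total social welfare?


Step 1: For each item, find the maximum value among all agents.
Step 2: Item 0 -> Agent 1 (value 18)
Step 3: Item 1 -> Agent 2 (value 50)
Step 4: Item 2 -> Agent 2 (value 47)
Step 5: Item 3 -> Agent 0 (value 49)
Step 6: Total welfare = 18 + 50 + 47 + 49 = 164

164
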